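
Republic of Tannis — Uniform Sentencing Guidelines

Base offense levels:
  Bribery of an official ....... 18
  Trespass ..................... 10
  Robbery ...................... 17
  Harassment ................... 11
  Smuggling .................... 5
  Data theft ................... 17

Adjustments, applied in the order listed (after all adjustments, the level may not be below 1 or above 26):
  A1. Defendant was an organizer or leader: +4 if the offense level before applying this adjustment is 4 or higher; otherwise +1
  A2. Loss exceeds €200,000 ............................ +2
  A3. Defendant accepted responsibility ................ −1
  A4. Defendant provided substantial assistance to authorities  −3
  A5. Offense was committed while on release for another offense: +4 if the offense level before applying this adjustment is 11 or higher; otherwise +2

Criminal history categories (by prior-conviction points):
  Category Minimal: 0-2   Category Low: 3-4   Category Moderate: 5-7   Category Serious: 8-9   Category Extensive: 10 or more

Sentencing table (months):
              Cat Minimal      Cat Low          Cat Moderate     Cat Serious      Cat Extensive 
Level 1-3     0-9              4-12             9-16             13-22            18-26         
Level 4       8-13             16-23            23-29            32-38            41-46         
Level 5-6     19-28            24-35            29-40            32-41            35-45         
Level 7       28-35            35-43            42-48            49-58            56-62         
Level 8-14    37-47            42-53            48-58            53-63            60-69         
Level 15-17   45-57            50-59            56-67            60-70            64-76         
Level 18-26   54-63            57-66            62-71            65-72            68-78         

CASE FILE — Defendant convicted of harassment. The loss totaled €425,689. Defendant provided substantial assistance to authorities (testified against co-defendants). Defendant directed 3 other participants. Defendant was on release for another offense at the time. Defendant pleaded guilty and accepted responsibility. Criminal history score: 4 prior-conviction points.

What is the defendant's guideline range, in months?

Base offense level for harassment: 11.
A1 applies (level before this adjustment is 11 ≥ 4, so +4): 11 + 4 = 15.
A2 applies: 15 + 2 = 17.
A3 applies: 17 − 1 = 16.
A4 applies: 16 − 3 = 13.
A5 applies (level before this adjustment is 13 ≥ 11, so +4): 13 + 4 = 17.
Final offense level: 17.
Criminal history: 4 prior points → Category Low (3-4).
Level 17 falls in the 15-17 band.
Grid: Level 15-17 × Category Low = 50-59 months.

50-59 months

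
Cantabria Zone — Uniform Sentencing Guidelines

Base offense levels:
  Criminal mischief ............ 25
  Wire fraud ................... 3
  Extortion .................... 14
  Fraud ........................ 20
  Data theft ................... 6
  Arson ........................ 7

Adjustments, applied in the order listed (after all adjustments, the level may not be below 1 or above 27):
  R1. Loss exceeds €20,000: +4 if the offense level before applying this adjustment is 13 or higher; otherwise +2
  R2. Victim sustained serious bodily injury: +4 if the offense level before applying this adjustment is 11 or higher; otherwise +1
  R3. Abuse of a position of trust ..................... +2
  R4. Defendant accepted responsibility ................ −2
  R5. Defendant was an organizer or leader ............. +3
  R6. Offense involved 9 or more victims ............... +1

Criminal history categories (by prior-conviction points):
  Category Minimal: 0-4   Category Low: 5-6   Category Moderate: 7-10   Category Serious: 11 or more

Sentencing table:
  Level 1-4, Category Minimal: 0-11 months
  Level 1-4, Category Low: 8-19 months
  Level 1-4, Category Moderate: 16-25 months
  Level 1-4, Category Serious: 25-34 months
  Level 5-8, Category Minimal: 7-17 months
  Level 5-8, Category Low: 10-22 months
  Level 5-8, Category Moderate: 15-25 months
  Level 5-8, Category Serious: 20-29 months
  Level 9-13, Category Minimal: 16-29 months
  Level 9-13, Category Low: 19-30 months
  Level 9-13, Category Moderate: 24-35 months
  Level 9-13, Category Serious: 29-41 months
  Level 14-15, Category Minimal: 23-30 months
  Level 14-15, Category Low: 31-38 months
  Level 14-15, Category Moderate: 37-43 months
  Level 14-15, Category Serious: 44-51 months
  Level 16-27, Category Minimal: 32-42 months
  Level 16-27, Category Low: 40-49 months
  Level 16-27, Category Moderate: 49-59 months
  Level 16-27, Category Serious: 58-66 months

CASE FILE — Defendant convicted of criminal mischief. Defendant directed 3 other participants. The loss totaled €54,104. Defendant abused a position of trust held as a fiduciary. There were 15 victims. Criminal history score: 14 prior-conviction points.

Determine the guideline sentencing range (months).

Base offense level for criminal mischief: 25.
R1 applies (level before this adjustment is 25 ≥ 13, so +4): 25 + 4 = 29.
R3 applies: 29 + 2 = 31.
R5 applies: 31 + 3 = 34.
R6 applies: 34 + 1 = 35.
Level 35 exceeds the maximum of 27; capped at 27.
Final offense level: 27.
Criminal history: 14 prior points → Category Serious (11+).
Level 27 falls in the 16-27 band.
Grid: Level 16-27 × Category Serious = 58-66 months.

58-66 months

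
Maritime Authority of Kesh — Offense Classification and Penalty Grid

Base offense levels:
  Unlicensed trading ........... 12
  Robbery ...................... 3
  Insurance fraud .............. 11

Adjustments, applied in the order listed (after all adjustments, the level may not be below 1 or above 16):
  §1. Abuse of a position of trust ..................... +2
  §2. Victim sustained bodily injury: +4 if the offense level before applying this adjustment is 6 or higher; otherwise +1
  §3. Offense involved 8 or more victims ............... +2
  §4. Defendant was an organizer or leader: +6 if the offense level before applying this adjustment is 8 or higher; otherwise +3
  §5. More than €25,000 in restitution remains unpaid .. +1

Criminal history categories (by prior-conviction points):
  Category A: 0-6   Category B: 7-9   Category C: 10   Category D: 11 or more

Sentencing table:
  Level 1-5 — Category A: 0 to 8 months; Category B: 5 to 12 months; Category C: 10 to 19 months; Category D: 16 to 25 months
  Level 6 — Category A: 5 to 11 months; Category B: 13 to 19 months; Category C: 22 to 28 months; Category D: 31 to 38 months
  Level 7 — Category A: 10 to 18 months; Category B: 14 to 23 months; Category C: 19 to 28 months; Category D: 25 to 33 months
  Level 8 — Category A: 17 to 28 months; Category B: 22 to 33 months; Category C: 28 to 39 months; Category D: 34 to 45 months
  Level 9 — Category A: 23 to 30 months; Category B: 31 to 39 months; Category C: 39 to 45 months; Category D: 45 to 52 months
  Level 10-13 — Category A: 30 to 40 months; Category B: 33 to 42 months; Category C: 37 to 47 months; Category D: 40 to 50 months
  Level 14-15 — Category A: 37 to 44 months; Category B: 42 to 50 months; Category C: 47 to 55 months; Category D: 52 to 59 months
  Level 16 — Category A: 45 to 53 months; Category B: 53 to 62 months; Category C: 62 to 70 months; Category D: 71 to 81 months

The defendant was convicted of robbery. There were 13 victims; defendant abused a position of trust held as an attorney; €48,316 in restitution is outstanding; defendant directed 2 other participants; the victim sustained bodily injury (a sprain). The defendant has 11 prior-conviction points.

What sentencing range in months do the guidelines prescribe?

52-59 months

Base offense level for robbery: 3.
§1 applies: 3 + 2 = 5.
§2 applies (level before this adjustment is 5 < 6, so +1): 5 + 1 = 6.
§3 applies: 6 + 2 = 8.
§4 applies (level before this adjustment is 8 ≥ 8, so +6): 8 + 6 = 14.
§5 applies: 14 + 1 = 15.
Final offense level: 15.
Criminal history: 11 prior points → Category D (11+).
Level 15 falls in the 14-15 band.
Grid: Level 14-15 × Category D = 52-59 months.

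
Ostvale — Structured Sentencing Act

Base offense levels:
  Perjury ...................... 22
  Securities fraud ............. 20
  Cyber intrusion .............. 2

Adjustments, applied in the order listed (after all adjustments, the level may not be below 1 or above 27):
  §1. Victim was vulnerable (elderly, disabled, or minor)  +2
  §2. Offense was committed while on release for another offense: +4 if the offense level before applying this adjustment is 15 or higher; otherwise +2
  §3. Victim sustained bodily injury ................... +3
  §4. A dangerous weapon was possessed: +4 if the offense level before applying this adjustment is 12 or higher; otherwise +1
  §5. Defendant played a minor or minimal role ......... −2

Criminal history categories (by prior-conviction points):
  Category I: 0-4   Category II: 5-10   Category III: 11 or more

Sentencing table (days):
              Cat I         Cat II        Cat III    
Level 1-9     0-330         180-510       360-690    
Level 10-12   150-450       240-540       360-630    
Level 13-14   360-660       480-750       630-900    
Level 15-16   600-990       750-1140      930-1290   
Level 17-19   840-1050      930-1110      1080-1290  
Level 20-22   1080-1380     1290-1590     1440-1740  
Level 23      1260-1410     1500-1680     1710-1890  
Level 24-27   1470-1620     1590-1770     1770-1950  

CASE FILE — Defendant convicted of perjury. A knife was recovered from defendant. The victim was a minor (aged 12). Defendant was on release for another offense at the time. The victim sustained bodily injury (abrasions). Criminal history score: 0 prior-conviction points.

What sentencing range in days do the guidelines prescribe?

Base offense level for perjury: 22.
§1 applies: 22 + 2 = 24.
§2 applies (level before this adjustment is 24 ≥ 15, so +4): 24 + 4 = 28.
§3 applies: 28 + 3 = 31.
§4 applies (level before this adjustment is 31 ≥ 12, so +4): 31 + 4 = 35.
Level 35 exceeds the maximum of 27; capped at 27.
Final offense level: 27.
Criminal history: 0 prior points → Category I (0-4).
Level 27 falls in the 24-27 band.
Grid: Level 24-27 × Category I = 1470-1620 days.

1470-1620 days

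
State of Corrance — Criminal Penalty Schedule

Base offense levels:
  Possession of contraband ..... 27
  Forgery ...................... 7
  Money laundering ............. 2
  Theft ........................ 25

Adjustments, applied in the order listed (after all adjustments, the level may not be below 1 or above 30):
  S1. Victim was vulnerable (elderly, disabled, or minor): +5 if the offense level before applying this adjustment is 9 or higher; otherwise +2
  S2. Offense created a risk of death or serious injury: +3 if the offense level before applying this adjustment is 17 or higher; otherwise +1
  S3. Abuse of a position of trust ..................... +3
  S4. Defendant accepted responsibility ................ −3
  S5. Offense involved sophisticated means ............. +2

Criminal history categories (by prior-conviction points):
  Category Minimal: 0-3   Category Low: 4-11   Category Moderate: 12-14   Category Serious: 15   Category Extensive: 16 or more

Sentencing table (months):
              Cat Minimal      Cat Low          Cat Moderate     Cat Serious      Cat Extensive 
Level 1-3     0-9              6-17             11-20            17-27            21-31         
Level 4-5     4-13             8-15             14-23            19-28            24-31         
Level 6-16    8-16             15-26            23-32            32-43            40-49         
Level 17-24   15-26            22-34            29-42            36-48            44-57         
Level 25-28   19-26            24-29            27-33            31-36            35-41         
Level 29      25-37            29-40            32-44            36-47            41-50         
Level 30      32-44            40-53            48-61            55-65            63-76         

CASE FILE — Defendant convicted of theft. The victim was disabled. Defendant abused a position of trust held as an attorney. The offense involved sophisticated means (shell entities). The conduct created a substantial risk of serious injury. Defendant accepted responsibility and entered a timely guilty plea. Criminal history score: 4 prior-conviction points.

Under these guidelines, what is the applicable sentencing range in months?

40-53 months

Base offense level for theft: 25.
S1 applies (level before this adjustment is 25 ≥ 9, so +5): 25 + 5 = 30.
S2 applies (level before this adjustment is 30 ≥ 17, so +3): 30 + 3 = 33.
S3 applies: 33 + 3 = 36.
S4 applies: 36 − 3 = 33.
S5 applies: 33 + 2 = 35.
Level 35 exceeds the maximum of 30; capped at 30.
Final offense level: 30.
Criminal history: 4 prior points → Category Low (4-11).
Level 30 falls in the 30 band.
Grid: Level 30 × Category Low = 40-53 months.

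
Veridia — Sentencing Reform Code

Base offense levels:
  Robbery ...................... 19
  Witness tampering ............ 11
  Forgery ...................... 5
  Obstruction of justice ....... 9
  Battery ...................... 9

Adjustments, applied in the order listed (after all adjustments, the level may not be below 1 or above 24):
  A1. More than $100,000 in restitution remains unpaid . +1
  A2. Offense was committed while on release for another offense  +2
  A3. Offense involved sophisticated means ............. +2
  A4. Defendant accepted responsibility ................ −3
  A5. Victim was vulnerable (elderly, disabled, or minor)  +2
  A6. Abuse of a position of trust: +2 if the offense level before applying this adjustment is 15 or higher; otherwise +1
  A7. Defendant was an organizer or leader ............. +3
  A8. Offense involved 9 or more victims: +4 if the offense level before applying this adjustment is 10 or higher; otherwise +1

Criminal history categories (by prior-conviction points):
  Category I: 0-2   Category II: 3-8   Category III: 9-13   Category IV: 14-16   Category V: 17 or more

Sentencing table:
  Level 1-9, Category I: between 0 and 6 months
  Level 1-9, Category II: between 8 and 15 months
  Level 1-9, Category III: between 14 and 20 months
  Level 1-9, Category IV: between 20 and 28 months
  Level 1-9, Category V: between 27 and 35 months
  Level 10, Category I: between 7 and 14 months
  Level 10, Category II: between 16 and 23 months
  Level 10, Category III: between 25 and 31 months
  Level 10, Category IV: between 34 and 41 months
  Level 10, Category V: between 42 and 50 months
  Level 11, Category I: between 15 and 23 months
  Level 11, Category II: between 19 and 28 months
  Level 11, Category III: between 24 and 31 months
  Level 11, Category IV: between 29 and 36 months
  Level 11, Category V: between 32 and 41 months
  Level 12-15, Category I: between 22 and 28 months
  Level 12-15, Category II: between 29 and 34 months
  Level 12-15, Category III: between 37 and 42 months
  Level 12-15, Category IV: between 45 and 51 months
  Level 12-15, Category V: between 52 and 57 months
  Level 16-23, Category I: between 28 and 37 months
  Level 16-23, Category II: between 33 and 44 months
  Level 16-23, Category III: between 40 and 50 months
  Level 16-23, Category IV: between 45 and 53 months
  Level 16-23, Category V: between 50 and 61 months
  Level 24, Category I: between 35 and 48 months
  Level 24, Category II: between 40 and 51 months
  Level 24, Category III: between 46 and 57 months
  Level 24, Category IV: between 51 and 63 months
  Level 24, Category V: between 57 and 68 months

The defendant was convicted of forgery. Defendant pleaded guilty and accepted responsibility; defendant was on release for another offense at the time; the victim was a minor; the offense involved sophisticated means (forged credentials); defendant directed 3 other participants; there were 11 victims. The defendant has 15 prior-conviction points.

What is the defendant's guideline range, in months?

Base offense level for forgery: 5.
A2 applies: 5 + 2 = 7.
A3 applies: 7 + 2 = 9.
A4 applies: 9 − 3 = 6.
A5 applies: 6 + 2 = 8.
A7 applies: 8 + 3 = 11.
A8 applies (level before this adjustment is 11 ≥ 10, so +4): 11 + 4 = 15.
Final offense level: 15.
Criminal history: 15 prior points → Category IV (14-16).
Level 15 falls in the 12-15 band.
Grid: Level 12-15 × Category IV = 45-51 months.

45-51 months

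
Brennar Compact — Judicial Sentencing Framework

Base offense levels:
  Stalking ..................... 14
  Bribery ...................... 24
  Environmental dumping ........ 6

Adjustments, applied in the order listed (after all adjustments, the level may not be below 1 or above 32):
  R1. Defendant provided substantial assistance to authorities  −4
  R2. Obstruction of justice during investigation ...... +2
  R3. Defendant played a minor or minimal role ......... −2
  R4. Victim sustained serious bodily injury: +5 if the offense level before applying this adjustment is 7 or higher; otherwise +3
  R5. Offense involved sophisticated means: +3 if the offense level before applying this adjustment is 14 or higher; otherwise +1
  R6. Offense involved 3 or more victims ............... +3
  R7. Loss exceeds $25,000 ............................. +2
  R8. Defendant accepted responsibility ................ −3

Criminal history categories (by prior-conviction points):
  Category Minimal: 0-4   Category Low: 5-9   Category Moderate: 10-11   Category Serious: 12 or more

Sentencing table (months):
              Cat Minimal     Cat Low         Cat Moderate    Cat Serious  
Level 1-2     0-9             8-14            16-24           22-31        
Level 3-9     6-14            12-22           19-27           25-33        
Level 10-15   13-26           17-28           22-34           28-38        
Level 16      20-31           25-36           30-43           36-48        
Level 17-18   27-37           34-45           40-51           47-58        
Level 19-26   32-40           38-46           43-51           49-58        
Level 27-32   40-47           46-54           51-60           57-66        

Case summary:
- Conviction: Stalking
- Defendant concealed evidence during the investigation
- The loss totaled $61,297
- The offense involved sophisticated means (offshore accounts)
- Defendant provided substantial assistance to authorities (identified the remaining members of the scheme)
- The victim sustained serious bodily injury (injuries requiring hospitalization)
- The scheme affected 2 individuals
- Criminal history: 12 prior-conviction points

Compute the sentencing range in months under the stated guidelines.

49-58 months

Base offense level for stalking: 14.
R1 applies: 14 − 4 = 10.
R2 applies: 10 + 2 = 12.
R3 does not apply.
R4 applies (level before this adjustment is 12 ≥ 7, so +5): 12 + 5 = 17.
R5 applies (level before this adjustment is 17 ≥ 14, so +3): 17 + 3 = 20.
R7 applies: 20 + 2 = 22.
R8 does not apply.
Final offense level: 22.
Criminal history: 12 prior points → Category Serious (12+).
Level 22 falls in the 19-26 band.
Grid: Level 19-26 × Category Serious = 49-58 months.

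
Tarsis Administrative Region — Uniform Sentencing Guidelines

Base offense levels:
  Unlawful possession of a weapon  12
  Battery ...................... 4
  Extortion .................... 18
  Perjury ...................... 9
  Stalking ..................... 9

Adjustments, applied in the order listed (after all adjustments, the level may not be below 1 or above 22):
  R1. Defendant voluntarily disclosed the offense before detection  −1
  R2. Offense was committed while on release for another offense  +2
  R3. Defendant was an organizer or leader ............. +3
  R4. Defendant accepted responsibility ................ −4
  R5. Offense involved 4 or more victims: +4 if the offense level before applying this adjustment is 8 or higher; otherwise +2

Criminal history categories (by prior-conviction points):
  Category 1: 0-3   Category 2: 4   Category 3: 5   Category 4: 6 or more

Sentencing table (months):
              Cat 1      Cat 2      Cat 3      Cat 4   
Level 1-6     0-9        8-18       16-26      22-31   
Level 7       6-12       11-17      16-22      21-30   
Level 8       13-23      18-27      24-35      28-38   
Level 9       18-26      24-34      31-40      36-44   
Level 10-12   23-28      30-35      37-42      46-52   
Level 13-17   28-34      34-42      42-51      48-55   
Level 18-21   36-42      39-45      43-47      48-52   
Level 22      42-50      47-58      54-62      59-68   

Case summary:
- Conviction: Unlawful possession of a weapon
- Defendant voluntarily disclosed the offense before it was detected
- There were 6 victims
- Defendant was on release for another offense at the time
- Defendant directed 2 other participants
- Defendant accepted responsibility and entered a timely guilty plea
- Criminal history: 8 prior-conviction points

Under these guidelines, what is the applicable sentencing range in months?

48-55 months

Base offense level for unlawful possession of a weapon: 12.
R1 applies: 12 − 1 = 11.
R2 applies: 11 + 2 = 13.
R3 applies: 13 + 3 = 16.
R4 applies: 16 − 4 = 12.
R5 applies (level before this adjustment is 12 ≥ 8, so +4): 12 + 4 = 16.
Final offense level: 16.
Criminal history: 8 prior points → Category 4 (6+).
Level 16 falls in the 13-17 band.
Grid: Level 13-17 × Category 4 = 48-55 months.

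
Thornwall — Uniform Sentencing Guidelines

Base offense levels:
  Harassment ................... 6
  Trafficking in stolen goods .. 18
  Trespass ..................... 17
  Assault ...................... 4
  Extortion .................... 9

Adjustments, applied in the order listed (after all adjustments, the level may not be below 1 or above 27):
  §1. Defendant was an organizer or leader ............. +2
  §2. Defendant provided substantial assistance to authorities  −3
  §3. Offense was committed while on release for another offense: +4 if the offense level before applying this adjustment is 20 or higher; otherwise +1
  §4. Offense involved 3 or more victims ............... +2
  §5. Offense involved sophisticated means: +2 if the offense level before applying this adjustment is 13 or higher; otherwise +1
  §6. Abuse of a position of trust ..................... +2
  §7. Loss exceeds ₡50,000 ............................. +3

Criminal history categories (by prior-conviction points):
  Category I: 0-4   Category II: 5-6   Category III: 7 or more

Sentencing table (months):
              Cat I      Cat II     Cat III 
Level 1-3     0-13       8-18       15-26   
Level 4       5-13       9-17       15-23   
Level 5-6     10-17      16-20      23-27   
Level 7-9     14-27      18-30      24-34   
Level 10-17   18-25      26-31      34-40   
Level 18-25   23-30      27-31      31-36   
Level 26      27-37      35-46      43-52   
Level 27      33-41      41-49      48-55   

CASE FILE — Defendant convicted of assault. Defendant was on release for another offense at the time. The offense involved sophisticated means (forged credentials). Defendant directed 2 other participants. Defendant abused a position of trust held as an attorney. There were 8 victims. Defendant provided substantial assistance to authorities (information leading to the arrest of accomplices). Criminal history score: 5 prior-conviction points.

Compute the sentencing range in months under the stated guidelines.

18-30 months

Base offense level for assault: 4.
§1 applies: 4 + 2 = 6.
§2 applies: 6 − 3 = 3.
§3 applies (level before this adjustment is 3 < 20, so +1): 3 + 1 = 4.
§4 applies: 4 + 2 = 6.
§5 applies (level before this adjustment is 6 < 13, so +1): 6 + 1 = 7.
§6 applies: 7 + 2 = 9.
Final offense level: 9.
Criminal history: 5 prior points → Category II (5-6).
Level 9 falls in the 7-9 band.
Grid: Level 7-9 × Category II = 18-30 months.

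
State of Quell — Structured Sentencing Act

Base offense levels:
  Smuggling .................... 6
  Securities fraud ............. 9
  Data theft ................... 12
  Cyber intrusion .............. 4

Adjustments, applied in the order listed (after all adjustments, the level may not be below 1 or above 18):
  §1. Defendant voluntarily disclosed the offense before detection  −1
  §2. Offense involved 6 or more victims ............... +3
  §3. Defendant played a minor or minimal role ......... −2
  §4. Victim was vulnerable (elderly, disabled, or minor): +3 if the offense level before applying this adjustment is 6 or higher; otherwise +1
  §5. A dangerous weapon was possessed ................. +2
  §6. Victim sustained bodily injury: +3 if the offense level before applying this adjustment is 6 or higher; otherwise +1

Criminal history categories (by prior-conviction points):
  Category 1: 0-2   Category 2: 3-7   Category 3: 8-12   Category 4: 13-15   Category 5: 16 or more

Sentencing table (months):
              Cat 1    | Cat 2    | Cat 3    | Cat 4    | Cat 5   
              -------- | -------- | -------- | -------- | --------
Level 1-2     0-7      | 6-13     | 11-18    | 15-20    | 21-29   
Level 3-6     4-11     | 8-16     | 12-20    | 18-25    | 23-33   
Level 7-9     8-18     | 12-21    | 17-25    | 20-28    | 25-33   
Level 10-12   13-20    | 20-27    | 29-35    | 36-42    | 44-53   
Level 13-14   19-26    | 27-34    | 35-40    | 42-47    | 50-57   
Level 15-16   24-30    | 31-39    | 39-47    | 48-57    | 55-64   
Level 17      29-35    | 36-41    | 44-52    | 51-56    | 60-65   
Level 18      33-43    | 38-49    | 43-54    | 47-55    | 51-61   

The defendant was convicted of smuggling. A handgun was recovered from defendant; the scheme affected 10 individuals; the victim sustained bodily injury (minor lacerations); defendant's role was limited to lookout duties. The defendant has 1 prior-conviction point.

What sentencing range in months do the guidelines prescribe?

Base offense level for smuggling: 6.
§2 applies: 6 + 3 = 9.
§3 applies: 9 − 2 = 7.
§5 applies: 7 + 2 = 9.
§6 applies (level before this adjustment is 9 ≥ 6, so +3): 9 + 3 = 12.
Final offense level: 12.
Criminal history: 1 prior point → Category 1 (0-2).
Level 12 falls in the 10-12 band.
Grid: Level 10-12 × Category 1 = 13-20 months.

13-20 months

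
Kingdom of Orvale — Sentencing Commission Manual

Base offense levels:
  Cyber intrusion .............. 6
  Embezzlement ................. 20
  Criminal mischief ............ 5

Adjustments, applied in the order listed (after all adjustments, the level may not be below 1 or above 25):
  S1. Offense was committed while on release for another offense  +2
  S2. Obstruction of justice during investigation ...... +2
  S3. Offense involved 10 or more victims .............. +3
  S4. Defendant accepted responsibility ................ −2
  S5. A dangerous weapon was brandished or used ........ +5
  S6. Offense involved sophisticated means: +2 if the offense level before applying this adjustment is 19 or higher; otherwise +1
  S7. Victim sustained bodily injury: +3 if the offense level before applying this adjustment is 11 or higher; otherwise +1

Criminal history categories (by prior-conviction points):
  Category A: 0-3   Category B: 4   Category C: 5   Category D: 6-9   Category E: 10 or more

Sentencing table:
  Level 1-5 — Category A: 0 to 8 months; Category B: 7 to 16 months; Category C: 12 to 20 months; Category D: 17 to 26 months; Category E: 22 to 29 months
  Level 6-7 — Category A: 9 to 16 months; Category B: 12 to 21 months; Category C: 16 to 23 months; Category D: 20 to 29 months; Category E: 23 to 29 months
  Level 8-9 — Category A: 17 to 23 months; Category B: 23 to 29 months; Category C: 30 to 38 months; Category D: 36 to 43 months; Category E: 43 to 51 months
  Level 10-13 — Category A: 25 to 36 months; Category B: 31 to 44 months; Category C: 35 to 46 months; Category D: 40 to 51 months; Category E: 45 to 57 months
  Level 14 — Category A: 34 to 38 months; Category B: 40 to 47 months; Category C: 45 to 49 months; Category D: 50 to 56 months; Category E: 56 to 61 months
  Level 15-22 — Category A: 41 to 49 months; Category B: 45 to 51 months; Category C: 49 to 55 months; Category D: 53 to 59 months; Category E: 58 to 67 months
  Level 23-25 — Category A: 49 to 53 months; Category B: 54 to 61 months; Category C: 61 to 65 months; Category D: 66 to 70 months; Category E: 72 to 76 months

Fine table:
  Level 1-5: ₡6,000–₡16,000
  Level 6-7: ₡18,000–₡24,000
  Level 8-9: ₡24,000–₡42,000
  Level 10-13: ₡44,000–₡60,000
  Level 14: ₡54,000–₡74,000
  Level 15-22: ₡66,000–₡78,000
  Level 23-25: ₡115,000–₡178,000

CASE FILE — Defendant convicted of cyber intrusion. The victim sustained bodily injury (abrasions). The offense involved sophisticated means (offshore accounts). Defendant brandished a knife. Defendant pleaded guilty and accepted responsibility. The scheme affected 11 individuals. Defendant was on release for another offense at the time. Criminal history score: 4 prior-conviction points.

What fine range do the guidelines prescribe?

₡66,000–₡78,000

Base offense level for cyber intrusion: 6.
S1 applies: 6 + 2 = 8.
S2 does not apply.
S3 applies: 8 + 3 = 11.
S4 applies: 11 − 2 = 9.
S5 applies: 9 + 5 = 14.
S6 applies (level before this adjustment is 14 < 19, so +1): 14 + 1 = 15.
S7 applies (level before this adjustment is 15 ≥ 11, so +3): 15 + 3 = 18.
Final offense level: 18.
Level 18 falls in the 15-22 band.
Fine table: Level 15-22 → ₡66,000–₡78,000.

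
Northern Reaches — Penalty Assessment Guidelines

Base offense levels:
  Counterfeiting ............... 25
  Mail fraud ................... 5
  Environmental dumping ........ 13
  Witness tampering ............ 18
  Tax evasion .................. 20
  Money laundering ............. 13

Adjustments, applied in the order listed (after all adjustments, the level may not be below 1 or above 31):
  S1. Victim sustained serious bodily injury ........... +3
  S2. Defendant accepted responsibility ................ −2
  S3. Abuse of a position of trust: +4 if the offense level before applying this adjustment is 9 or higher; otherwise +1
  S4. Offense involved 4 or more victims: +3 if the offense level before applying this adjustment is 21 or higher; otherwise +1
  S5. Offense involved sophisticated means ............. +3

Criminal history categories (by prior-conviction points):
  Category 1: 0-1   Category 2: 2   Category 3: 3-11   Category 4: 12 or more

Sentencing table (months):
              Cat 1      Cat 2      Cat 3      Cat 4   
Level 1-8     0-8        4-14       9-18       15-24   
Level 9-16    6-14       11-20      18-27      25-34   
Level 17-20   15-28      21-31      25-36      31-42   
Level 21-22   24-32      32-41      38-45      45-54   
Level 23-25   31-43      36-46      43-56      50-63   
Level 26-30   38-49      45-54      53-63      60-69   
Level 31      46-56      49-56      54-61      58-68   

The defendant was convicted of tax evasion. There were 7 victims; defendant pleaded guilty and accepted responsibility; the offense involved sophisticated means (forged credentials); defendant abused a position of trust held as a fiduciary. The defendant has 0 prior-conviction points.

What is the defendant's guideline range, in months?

38-49 months

Base offense level for tax evasion: 20.
S1 does not apply.
S2 applies: 20 − 2 = 18.
S3 applies (level before this adjustment is 18 ≥ 9, so +4): 18 + 4 = 22.
S4 applies (level before this adjustment is 22 ≥ 21, so +3): 22 + 3 = 25.
S5 applies: 25 + 3 = 28.
Final offense level: 28.
Criminal history: 0 prior points → Category 1 (0-1).
Level 28 falls in the 26-30 band.
Grid: Level 26-30 × Category 1 = 38-49 months.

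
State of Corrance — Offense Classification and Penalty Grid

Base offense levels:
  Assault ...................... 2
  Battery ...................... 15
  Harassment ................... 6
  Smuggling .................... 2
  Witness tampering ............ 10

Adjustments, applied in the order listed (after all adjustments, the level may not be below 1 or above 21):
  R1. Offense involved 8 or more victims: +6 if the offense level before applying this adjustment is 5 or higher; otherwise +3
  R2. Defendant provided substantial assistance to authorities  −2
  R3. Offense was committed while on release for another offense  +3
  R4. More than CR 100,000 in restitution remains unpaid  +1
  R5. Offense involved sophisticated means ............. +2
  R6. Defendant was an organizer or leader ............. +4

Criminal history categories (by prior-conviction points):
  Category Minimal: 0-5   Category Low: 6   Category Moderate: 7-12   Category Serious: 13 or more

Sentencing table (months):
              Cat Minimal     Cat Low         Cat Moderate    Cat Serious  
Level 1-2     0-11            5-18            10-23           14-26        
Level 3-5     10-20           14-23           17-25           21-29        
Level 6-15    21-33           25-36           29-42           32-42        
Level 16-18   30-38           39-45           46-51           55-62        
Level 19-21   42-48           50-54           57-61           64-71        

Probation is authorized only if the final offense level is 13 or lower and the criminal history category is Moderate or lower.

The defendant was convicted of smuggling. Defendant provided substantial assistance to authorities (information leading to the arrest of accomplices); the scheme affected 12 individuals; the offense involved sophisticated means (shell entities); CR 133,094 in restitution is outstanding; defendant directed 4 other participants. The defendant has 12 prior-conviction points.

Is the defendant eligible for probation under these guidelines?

Yes

Base offense level for smuggling: 2.
R1 applies (level before this adjustment is 2 < 5, so +3): 2 + 3 = 5.
R2 applies: 5 − 2 = 3.
R4 applies: 3 + 1 = 4.
R5 applies: 4 + 2 = 6.
R6 applies: 6 + 4 = 10.
Final offense level: 10.
Criminal history: 12 prior points → Category Moderate (7-12).
Level 10 falls in the 6-15 band.
Grid: Level 6-15 × Category Moderate = 29-42 months.
Probation check: level 10 ≤ 13 and category Moderate ≤ Moderate → eligible.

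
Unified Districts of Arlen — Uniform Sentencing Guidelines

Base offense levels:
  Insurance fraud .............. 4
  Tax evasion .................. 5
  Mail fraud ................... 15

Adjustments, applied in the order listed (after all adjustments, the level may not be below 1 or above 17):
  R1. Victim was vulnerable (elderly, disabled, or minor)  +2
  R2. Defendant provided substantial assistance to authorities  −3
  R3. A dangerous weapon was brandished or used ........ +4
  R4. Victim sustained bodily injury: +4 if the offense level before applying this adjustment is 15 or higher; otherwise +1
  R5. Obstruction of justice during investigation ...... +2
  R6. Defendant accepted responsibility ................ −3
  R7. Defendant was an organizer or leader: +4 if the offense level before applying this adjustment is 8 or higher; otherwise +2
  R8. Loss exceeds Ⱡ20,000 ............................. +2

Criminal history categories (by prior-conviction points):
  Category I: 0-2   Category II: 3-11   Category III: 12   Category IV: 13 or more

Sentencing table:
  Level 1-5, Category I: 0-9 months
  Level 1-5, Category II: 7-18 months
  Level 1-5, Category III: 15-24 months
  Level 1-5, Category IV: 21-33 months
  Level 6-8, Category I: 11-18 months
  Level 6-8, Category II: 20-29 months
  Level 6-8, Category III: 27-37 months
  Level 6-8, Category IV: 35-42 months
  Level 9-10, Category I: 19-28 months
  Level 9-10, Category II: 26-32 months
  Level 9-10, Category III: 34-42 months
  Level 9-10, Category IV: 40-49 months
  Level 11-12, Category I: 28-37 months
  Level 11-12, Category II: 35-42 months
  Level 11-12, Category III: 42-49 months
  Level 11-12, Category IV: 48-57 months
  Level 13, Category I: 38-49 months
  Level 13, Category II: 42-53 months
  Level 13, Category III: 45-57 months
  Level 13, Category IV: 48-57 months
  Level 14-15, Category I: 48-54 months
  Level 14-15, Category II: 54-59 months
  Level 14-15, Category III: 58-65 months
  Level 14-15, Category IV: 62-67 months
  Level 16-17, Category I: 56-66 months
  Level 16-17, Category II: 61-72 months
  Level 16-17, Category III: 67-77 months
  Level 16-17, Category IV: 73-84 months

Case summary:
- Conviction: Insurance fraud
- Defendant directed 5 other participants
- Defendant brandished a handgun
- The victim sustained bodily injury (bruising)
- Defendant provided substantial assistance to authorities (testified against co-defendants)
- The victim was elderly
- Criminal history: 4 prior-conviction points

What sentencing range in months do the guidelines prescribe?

35-42 months

Base offense level for insurance fraud: 4.
R1 applies: 4 + 2 = 6.
R2 applies: 6 − 3 = 3.
R3 applies: 3 + 4 = 7.
R4 applies (level before this adjustment is 7 < 15, so +1): 7 + 1 = 8.
R5 does not apply.
R6 does not apply.
R7 applies (level before this adjustment is 8 ≥ 8, so +4): 8 + 4 = 12.
R8 does not apply.
Final offense level: 12.
Criminal history: 4 prior points → Category II (3-11).
Level 12 falls in the 11-12 band.
Grid: Level 11-12 × Category II = 35-42 months.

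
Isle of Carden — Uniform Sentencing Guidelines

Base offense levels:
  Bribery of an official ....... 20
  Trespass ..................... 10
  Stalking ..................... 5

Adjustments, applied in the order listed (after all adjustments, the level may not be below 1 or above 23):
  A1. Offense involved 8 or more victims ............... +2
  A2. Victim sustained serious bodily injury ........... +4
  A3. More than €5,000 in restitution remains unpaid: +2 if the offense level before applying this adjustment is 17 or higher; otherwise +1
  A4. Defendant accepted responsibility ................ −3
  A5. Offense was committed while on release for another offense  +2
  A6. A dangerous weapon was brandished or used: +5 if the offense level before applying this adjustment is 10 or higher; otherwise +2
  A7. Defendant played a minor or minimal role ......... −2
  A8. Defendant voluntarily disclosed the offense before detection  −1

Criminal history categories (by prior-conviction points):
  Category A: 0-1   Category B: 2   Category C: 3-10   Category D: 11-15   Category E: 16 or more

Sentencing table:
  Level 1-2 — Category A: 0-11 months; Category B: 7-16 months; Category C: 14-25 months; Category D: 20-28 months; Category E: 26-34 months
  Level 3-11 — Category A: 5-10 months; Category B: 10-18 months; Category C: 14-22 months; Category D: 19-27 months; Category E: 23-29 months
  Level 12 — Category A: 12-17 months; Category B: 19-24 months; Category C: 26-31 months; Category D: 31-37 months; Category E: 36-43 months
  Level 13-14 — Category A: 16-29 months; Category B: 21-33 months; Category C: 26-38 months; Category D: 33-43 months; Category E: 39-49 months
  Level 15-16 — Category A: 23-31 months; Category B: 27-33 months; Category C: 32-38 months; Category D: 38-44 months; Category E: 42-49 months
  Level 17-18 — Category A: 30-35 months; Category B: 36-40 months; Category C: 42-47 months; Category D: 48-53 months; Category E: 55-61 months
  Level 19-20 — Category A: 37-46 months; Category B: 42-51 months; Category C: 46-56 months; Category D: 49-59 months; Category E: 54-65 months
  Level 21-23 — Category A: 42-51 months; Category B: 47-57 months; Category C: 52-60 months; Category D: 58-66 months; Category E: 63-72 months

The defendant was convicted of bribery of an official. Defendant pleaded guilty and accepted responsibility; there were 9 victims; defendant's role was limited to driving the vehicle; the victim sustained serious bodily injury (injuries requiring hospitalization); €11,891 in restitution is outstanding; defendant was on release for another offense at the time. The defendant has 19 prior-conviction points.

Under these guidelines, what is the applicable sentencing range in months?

63-72 months

Base offense level for bribery of an official: 20.
A1 applies: 20 + 2 = 22.
A2 applies: 22 + 4 = 26.
A3 applies (level before this adjustment is 26 ≥ 17, so +2): 26 + 2 = 28.
A4 applies: 28 − 3 = 25.
A5 applies: 25 + 2 = 27.
A6 does not apply.
A7 applies: 27 − 2 = 25.
Level 25 exceeds the maximum of 23; capped at 23.
Final offense level: 23.
Criminal history: 19 prior points → Category E (16+).
Level 23 falls in the 21-23 band.
Grid: Level 21-23 × Category E = 63-72 months.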